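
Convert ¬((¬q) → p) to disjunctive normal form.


Step 1: Rewrite implication then negate: ¬(¬(¬q) ∨ p) = (¬q) ∧ ¬p.

(¬q) ∧ (¬p)


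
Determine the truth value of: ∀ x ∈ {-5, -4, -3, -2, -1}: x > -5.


Evaluate the predicate on each element: -5:F, -4:T, -3:T, -2:T, -1:T.
Counterexample x = -5 fails the predicate.

F


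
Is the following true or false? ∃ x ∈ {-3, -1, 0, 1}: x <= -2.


Evaluate the predicate on each element: -3:T, -1:F, 0:F, 1:F.
Witness x = -3 satisfies the predicate.

T


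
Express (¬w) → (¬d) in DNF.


Step 1: Rewrite (¬w) → (¬d) as ¬(¬w) ∨ (¬d).
Step 2: Eliminate any double negations (¬¬X = X).

w ∨ (¬d)


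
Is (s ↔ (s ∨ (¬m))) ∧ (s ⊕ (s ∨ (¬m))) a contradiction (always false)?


Truth table over {m, s}:
m | s | φ
---------
F | F | F
T | F | F
F | T | F
T | T | F
Every row is false.

Yes, it is a contradiction.


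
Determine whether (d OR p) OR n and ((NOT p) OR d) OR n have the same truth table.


Compare truth tables:
d | n | p | φ | ψ
-----------------
F | F | F | F | T
T | F | F | T | T
F | T | F | T | T
T | T | F | T | T
F | F | T | T | F
T | F | T | T | T
F | T | T | T | T
T | T | T | T | T
They differ at row 1 (d=F, n=F, p=F): φ=F but ψ=T.

No, they are not logically equivalent.


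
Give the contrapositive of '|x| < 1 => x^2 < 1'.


The contrapositive of (P → Q) is (¬Q → ¬P); it is logically equivalent to the original.
Here P = '|x| < 1' and Q = 'x^2 < 1'.

If not (x^2 < 1), then not (|x| < 1).


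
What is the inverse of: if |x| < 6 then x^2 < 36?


The inverse of (P → Q) is (¬P → ¬Q). It is equivalent to the converse, not to the original.
Here P = '|x| < 6' and Q = 'x^2 < 36'.

If not (|x| < 6), then not (x^2 < 36).


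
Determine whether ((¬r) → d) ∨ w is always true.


Build the truth table over {d, r, w}:
d | r | w | φ
-------------
F | F | F | F
T | F | F | T
F | T | F | T
T | T | F | T
F | F | T | T
T | F | T | T
F | T | T | T
T | T | T | T
Counterexample at row 1: with d=F, r=F, w=F, the formula is F.

No, it is not a tautology.


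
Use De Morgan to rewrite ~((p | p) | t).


De Morgan: the negation of a disjunction is the conjunction of the negations.
Distribute ~ across |, flipping it to &, and negate each literal.

((~p) & (~p)) & (~t)


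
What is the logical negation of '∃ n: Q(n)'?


¬(∀ x: φ) = ∃ x: ¬φ, and ¬(∃ x: φ) = ∀ x: ¬φ.
Apply to the existential statement.

∀ n: ¬(Q(n))


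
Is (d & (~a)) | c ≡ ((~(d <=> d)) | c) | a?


Compare truth tables:
a | c | d | φ | ψ
-----------------
False | False | False | False | False
True | False | False | False | True
False | True | False | True | True
True | True | False | True | True
False | False | True | True | False
True | False | True | False | True
False | True | True | True | True
True | True | True | True | True
They differ at row 2 (a=True, c=False, d=False): φ=False but ψ=True.

No, they are not logically equivalent.


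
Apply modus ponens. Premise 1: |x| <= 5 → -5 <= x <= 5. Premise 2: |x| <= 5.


Modus ponens: from (P → Q) and P, infer Q.
P = '|x| <= 5' is asserted, and P → Q holds, so Q follows.

-5 <= x <= 5.


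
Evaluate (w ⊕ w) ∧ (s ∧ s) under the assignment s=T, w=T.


Substitute s=T, w=T:
w ⊕ w = T ⊕ T = F
s ∧ s = T ∧ T = T
(w ⊕ w) ∧ (s ∧ s) = F ∧ T = F

F


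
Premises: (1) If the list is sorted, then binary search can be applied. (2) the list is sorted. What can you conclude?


Modus ponens: from (P → Q) and P, infer Q.
P = 'the list is sorted' is asserted, and P → Q holds, so Q follows.

binary search can be applied.


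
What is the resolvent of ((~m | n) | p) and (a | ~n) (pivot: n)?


The clauses contain complementary literals n and ~n.
Resolution eliminates this pair and disjoins the remaining literals (merging duplicates).

((~m | p) | a)


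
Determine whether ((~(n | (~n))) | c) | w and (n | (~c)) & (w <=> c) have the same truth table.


Compare truth tables:
c | n | w | φ | ψ
-----------------
False | False | False | False | True
True | False | False | True | False
False | True | False | False | True
True | True | False | True | False
False | False | True | True | False
True | False | True | True | False
False | True | True | True | False
True | True | True | True | True
They differ at row 1 (c=False, n=False, w=False): φ=False but ψ=True.

No, they are not logically equivalent.


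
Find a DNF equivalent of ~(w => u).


Step 1: Rewrite implication then negate: ¬(¬w ∨ u) = w ∧ ¬u.

w & (~u)


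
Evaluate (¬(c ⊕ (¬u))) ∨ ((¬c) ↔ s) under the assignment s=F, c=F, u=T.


Substitute s=F, c=F, u=T:
¬u = F
c ⊕ (¬u) = F ⊕ F = F
¬(c ⊕ (¬u)) = T
¬c = T
(¬c) ↔ s = T ↔ F = F
(¬(c ⊕ (¬u))) ∨ ((¬c) ↔ s) = T ∨ F = T

T


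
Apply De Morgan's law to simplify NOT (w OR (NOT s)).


De Morgan: the negation of a disjunction is the conjunction of the negations.
Distribute NOT across OR, flipping it to AND, and negate each literal.

(NOT w) AND s


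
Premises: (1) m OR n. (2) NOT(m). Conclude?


Disjunctive syllogism: from (P ∨ Q) and ¬P, infer Q.
One disjunct, 'm', is ruled out; the other must hold.

n


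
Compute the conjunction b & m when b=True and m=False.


Conjunction is true only when both operands are true.
Substitute: b=True, m=False.
True & False evaluates to False.

False


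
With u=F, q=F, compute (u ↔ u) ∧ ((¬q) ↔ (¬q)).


Substitute u=F, q=F:
u ↔ u = F ↔ F = T
¬q = T
¬q = T
(¬q) ↔ (¬q) = T ↔ T = T
(u ↔ u) ∧ ((¬q) ↔ (¬q)) = T ∧ T = T

T


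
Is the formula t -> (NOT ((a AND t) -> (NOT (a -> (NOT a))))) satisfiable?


Search for a satisfying assignment over {a, t}.
Try a=F, t=F: the formula evaluates to T.
A satisfying assignment exists.

Satisfiable.


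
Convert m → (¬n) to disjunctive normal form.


Step 1: Rewrite m → (¬n) as ¬m ∨ (¬n).

(¬m) ∨ (¬n)


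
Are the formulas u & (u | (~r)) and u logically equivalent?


Compare truth tables:
r | u | φ | ψ
-------------
False | False | False | False
True | False | False | False
False | True | True | True
True | True | True | True
The columns φ and ψ agree on every row.

Yes, they are logically equivalent.


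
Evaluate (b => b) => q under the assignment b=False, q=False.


Substitute b=False, q=False:
b => b = False => False = True
(b => b) => q = True => False = False

False


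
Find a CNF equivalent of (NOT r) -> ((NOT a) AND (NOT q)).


Step 1: Rewrite (¬r) → ((¬a) ∧ (¬q)) as ¬(¬r) ∨ ((¬a) ∧ (¬q)).
Step 2: Distribute ∨ over ∧.
Step 3: Eliminate any double negations (¬¬X = X).

(r OR (NOT a)) AND (r OR (NOT q))


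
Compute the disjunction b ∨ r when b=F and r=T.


Disjunction is false only when both operands are false.
Substitute: b=F, r=T.
F ∨ T evaluates to T.

T


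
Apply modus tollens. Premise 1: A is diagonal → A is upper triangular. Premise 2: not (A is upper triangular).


Modus tollens: from (P → Q) and ¬Q, infer ¬P.
Q = 'A is upper triangular' is denied; since P → Q, P must also fail.

Not (A is diagonal).


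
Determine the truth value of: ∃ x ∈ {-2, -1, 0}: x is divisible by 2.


Evaluate the predicate on each element: -2:T, -1:F, 0:T.
Witness x = -2 satisfies the predicate.

T


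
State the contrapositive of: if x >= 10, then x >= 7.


The contrapositive of (P → Q) is (¬Q → ¬P); it is logically equivalent to the original.
Here P = 'x >= 10' and Q = 'x >= 7'.

If not (x >= 7), then not (x >= 10).


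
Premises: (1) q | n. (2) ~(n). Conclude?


Disjunctive syllogism: from (P ∨ Q) and ¬P, infer Q.
One disjunct, 'n', is ruled out; the other must hold.

q


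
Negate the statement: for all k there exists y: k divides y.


Negation flips each quantifier (∀↔∃) and negates the inner predicate.
¬(for all k there exists y: φ) = there exists k for all y: ¬φ.

there exists k for all y: NOT(k divides y)


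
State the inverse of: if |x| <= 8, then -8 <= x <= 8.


The inverse of (P → Q) is (¬P → ¬Q). It is equivalent to the converse, not to the original.
Here P = '|x| <= 8' and Q = '-8 <= x <= 8'.

If not (|x| <= 8), then not (-8 <= x <= 8).


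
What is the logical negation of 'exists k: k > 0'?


¬(forall x: φ) = exists x: ¬φ, and ¬(exists x: φ) = forall x: ¬φ.
Apply to the existential statement.

forall k: ~(k > 0)


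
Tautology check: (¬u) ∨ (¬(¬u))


Build the truth table over {u}:
u | φ
-----
F | T
T | T
Every row evaluates to true.

Yes, it is a tautology.


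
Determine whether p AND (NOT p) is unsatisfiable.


Truth table over {p}:
p | φ
-----
F | F
T | F
Every row is false.

Yes, it is a contradiction.


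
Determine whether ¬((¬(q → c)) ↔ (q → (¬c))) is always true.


Build the truth table over {c, q}:
c | q | φ
---------
F | F | T
T | F | T
F | T | F
T | T | F
Counterexample at row 3: with c=F, q=T, the formula is F.

No, it is not a tautology.


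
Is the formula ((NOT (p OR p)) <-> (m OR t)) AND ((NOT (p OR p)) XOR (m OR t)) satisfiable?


Check all 8 assignments over {m, p, t}:
m | p | t | φ
-------------
F | F | F | F
T | F | F | F
F | T | F | F
T | T | F | F
F | F | T | F
T | F | T | F
F | T | T | F
T | T | T | F
No assignment makes the formula true.

Unsatisfiable.


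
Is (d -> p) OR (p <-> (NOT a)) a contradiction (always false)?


Truth table over {a, d, p}:
a | d | p | φ
-------------
F | F | F | T
T | F | F | T
F | T | F | F
T | T | F | T
F | F | T | T
T | F | T | T
F | T | T | T
T | T | T | T
Satisfying assignment at row 1: a=F, d=F, p=F gives T.

No, it is not a contradiction.


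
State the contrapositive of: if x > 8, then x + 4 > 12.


The contrapositive of (P → Q) is (¬Q → ¬P); it is logically equivalent to the original.
Here P = 'x > 8' and Q = 'x + 4 > 12'.

If not (x + 4 > 12), then not (x > 8).


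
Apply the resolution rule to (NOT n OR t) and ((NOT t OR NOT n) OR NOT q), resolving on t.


The clauses contain complementary literals t and NOTt.
Resolution eliminates this pair and disjoins the remaining literals (merging duplicates).

(NOT n OR NOT q)


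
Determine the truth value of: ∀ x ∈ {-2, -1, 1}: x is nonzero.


Evaluate the predicate on each element: -2:T, -1:T, 1:T.
Every element satisfies the predicate.

T


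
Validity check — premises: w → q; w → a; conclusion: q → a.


This is (no valid rule). There exist truth assignments where the premises are all true but the conclusion is false.

Invalid.


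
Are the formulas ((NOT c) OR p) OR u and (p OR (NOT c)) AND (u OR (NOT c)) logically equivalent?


Compare truth tables:
c | p | u | φ | ψ
-----------------
F | F | F | T | T
T | F | F | F | F
F | T | F | T | T
T | T | F | T | F
F | F | T | T | T
T | F | T | T | F
F | T | T | T | T
T | T | T | T | T
They differ at row 4 (c=T, p=T, u=F): φ=T but ψ=F.

No, they are not logically equivalent.


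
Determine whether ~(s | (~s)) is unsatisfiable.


Truth table over {s}:
s | φ
-----
False | False
True | False
Every row is false.

Yes, it is a contradiction.


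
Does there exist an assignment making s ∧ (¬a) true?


Search for a satisfying assignment over {a, s}.
Try a=F, s=T: the formula evaluates to T.
A satisfying assignment exists.

Satisfiable.


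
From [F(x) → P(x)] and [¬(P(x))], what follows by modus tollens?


Modus tollens: from (P → Q) and ¬Q, infer ¬P.
Q = 'P(x)' is denied; since P → Q, P must also fail.

Not (F(x)).


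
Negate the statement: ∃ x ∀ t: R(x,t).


Negation flips each quantifier (∀↔∃) and negates the inner predicate.
¬(∃ x ∀ t: φ) = ∀ x ∃ t: ¬φ.

∀ x ∃ t: ¬(R(x,t))


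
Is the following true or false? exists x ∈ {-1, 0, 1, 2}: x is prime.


Evaluate the predicate on each element: -1:False, 0:False, 1:False, 2:True.
Witness x = 2 satisfies the predicate.

True


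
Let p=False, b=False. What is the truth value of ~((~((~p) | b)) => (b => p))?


Substitute p=False, b=False:
~p = True
(~p) | b = True | False = True
~((~p) | b) = False
b => p = False => False = True
(~((~p) | b)) => (b => p) = False => True = True
~((~((~p) | b)) => (b => p)) = False

False


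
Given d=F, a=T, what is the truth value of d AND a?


Conjunction is true only when both operands are true.
Substitute: d=F, a=T.
F AND T evaluates to F.

F


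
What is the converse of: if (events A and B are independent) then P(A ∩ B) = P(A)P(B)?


The converse of (P → Q) is (Q → P). It is not in general equivalent to the original.
Here P = '(events A and B are independent)' and Q = 'P(A ∩ B) = P(A)P(B)'.

If P(A ∩ B) = P(A)P(B), then (events A and B are independent).


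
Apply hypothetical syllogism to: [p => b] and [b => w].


Hypothetical syllogism: from (P → Q) and (Q → R), infer (P → R).
Chain the two implications through the shared middle term 'b'.

p => w


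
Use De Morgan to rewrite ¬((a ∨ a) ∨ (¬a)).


De Morgan: the negation of a disjunction is the conjunction of the negations.
Distribute ¬ across ∨, flipping it to ∧, and negate each literal.

((¬a) ∧ (¬a)) ∧ a


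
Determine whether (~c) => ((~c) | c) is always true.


Build the truth table over {c}:
c | φ
-----
False | True
True | True
Every row evaluates to true.

Yes, it is a tautology.


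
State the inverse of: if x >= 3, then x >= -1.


The inverse of (P → Q) is (¬P → ¬Q). It is equivalent to the converse, not to the original.
Here P = 'x >= 3' and Q = 'x >= -1'.

If not (x >= 3), then not (x >= -1).


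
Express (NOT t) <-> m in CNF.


Step 1: Rewrite (¬t) ↔ m as ((¬t) → m) ∧ (m → (¬t)).
Step 2: Rewrite each implication as a disjunction.
Step 3: Eliminate any double negations (¬¬X = X).

(t OR m) AND ((NOT m) OR (NOT t))


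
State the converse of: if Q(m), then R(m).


The converse of (P → Q) is (Q → P). It is not in general equivalent to the original.
Here P = 'Q(m)' and Q = 'R(m)'.

If R(m), then Q(m).


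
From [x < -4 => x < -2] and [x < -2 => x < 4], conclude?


Hypothetical syllogism: from (P → Q) and (Q → R), infer (P → R).
Chain the two implications through the shared middle term 'x < -2'.

x < -4 => x < 4


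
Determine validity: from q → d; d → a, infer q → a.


This matches the form of hypothetical syllogism: the conclusion follows in every model of the premises.

Valid.


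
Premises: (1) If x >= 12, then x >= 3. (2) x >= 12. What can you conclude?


Modus ponens: from (P → Q) and P, infer Q.
P = 'x >= 12' is asserted, and P → Q holds, so Q follows.

x >= 3.


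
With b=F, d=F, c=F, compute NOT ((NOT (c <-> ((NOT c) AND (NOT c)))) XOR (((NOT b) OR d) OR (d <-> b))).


Substitute b=F, d=F, c=F:
… (earlier sub-steps elided)
NOT c = T
(NOT c) AND (NOT c) = T AND T = T
c <-> ((NOT c) AND (NOT c)) = F <-> T = F
NOT (c <-> ((NOT c) AND (NOT c))) = T
NOT b = T
(NOT b) OR d = T OR F = T
d <-> b = F <-> F = T
((NOT b) OR d) OR (d <-> b) = T OR T = T
(NOT (c <-> ((NOT c) AND (NOT c)))) XOR (((NOT b) OR d) OR (d <-> b)) = T XOR T = F
NOT ((NOT (c <-> ((NOT c) AND (NOT c)))) XOR (((NOT b) OR d) OR (d <-> b))) = T

T


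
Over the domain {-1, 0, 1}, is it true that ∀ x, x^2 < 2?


Evaluate the predicate on each element: -1:T, 0:T, 1:T.
Every element satisfies the predicate.

T


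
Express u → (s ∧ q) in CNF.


Step 1: Rewrite u → (s ∧ q) as ¬u ∨ (s ∧ q).
Step 2: Distribute ∨ over ∧.

((¬u) ∨ s) ∧ ((¬u) ∨ q)


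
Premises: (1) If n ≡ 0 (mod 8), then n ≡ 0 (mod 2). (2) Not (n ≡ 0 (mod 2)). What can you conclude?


Modus tollens: from (P → Q) and ¬Q, infer ¬P.
Q = 'n ≡ 0 (mod 2)' is denied; since P → Q, P must also fail.

Not (n ≡ 0 (mod 8)).


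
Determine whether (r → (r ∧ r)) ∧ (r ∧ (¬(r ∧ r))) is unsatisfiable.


Truth table over {r}:
r | φ
-----
F | F
T | F
Every row is false.

Yes, it is a contradiction.


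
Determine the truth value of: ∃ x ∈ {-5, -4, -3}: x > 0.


Evaluate the predicate on each element: -5:F, -4:F, -3:F.
No element satisfies the predicate.

F


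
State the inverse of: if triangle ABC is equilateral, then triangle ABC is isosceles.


The inverse of (P → Q) is (¬P → ¬Q). It is equivalent to the converse, not to the original.
Here P = 'triangle ABC is equilateral' and Q = 'triangle ABC is isosceles'.

If not (triangle ABC is equilateral), then not (triangle ABC is isosceles).


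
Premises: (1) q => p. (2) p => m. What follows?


Hypothetical syllogism: from (P → Q) and (Q → R), infer (P → R).
Chain the two implications through the shared middle term 'p'.

q => m


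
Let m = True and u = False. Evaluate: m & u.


Conjunction is true only when both operands are true.
Substitute: m=True, u=False.
True & False evaluates to False.

False


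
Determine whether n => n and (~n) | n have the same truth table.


Compare truth tables:
n | φ | ψ
---------
False | True | True
True | True | True
The columns φ and ψ agree on every row.

Yes, they are logically equivalent.


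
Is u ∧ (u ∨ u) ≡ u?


Compare truth tables:
u | φ | ψ
---------
F | F | F
T | T | T
The columns φ and ψ agree on every row.

Yes, they are logically equivalent.


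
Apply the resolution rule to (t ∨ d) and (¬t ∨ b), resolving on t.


The clauses contain complementary literals t and ¬t.
Resolution eliminates this pair and disjoins the remaining literals (merging duplicates).

(d ∨ b)


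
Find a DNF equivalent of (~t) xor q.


Step 1: (¬t) ⊕ q is true exactly when they disagree: ((¬t) ∧ ¬q) ∨ (¬(¬t) ∧ q).
Step 2: Eliminate any double negations (¬¬X = X).

((~t) & (~q)) | (t & q)


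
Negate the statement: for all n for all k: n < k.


Negation flips each quantifier (∀↔∃) and negates the inner predicate.
¬(for all n for all k: φ) = there exists n there exists k: ¬φ.

there exists n there exists k: NOT(n < k)


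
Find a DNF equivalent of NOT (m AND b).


Step 1: Apply De Morgan: ¬(m ∧ b) = ¬m ∨ ¬b.

(NOT m) OR (NOT b)


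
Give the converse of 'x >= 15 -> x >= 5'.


The converse of (P → Q) is (Q → P). It is not in general equivalent to the original.
Here P = 'x >= 15' and Q = 'x >= 5'.

If x >= 5, then x >= 15.


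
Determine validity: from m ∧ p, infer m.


This matches the form of conjunction elimination: the conclusion follows in every model of the premises.

Valid.


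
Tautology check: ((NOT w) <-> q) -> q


Build the truth table over {q, w}:
q | w | φ
---------
F | F | T
T | F | T
F | T | F
T | T | T
Counterexample at row 3: with q=F, w=T, the formula is F.

No, it is not a tautology.


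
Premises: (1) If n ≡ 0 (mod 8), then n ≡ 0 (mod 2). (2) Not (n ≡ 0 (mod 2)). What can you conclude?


Modus tollens: from (P → Q) and ¬Q, infer ¬P.
Q = 'n ≡ 0 (mod 2)' is denied; since P → Q, P must also fail.

Not (n ≡ 0 (mod 8)).


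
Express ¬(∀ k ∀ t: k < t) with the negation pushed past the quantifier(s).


Negation flips each quantifier (∀↔∃) and negates the inner predicate.
¬(∀ k ∀ t: φ) = ∃ k ∃ t: ¬φ.

∃ k ∃ t: ¬(k < t)


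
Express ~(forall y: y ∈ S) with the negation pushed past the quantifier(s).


¬(forall x: φ) = exists x: ¬φ, and ¬(exists x: φ) = forall x: ¬φ.
Apply to the universal statement.

exists y: ~(y ∈ S)


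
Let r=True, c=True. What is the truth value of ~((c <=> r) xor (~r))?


Substitute r=True, c=True:
c <=> r = True <=> True = True
~r = False
(c <=> r) xor (~r) = True xor False = True
~((c <=> r) xor (~r)) = False

False


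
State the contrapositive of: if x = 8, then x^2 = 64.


The contrapositive of (P → Q) is (¬Q → ¬P); it is logically equivalent to the original.
Here P = 'x = 8' and Q = 'x^2 = 64'.

If not (x^2 = 64), then not (x = 8).


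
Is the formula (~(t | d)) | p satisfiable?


Search for a satisfying assignment over {d, p, t}.
Try d=False, p=False, t=False: the formula evaluates to True.
A satisfying assignment exists.

Satisfiable.


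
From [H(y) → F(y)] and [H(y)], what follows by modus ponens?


Modus ponens: from (P → Q) and P, infer Q.
P = 'H(y)' is asserted, and P → Q holds, so Q follows.

F(y).


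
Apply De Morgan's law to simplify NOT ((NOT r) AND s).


De Morgan: the negation of a conjunction is the disjunction of the negations.
Distribute NOT across AND, flipping it to OR, and negate each literal.

r OR (NOT s)


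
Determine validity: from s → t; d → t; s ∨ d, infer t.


This matches the form of proof by cases: the conclusion follows in every model of the premises.

Valid.


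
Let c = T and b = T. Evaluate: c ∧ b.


Conjunction is true only when both operands are true.
Substitute: c=T, b=T.
T ∧ T evaluates to T.

T


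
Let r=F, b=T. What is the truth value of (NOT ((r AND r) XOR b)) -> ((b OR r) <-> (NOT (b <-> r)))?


Substitute r=F, b=T:
r AND r = F AND F = F
(r AND r) XOR b = F XOR T = T
NOT ((r AND r) XOR b) = F
b OR r = T OR F = T
b <-> r = T <-> F = F
NOT (b <-> r) = T
(b OR r) <-> (NOT (b <-> r)) = T <-> T = T
(NOT ((r AND r) XOR b)) -> ((b OR r) <-> (NOT (b <-> r))) = F -> T = T

T


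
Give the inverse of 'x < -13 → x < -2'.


The inverse of (P → Q) is (¬P → ¬Q). It is equivalent to the converse, not to the original.
Here P = 'x < -13' and Q = 'x < -2'.

If not (x < -13), then not (x < -2).


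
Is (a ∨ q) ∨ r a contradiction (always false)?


Truth table over {a, q, r}:
a | q | r | φ
-------------
F | F | F | F
T | F | F | T
F | T | F | T
T | T | F | T
F | F | T | T
T | F | T | T
F | T | T | T
T | T | T | T
Satisfying assignment at row 2: a=T, q=F, r=F gives T.

No, it is not a contradiction.


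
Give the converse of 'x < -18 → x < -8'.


The converse of (P → Q) is (Q → P). It is not in general equivalent to the original.
Here P = 'x < -18' and Q = 'x < -8'.

If x < -8, then x < -18.


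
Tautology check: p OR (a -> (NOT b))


Build the truth table over {a, b, p}:
a | b | p | φ
-------------
F | F | F | T
T | F | F | T
F | T | F | T
T | T | F | F
F | F | T | T
T | F | T | T
F | T | T | T
T | T | T | T
Counterexample at row 4: with a=T, b=T, p=F, the formula is F.

No, it is not a tautology.


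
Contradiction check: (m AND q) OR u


Truth table over {m, q, u}:
m | q | u | φ
-------------
F | F | F | F
T | F | F | F
F | T | F | F
T | T | F | T
F | F | T | T
T | F | T | T
F | T | T | T
T | T | T | T
Satisfying assignment at row 4: m=T, q=T, u=F gives T.

No, it is not a contradiction.


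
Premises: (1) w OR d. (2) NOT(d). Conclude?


Disjunctive syllogism: from (P ∨ Q) and ¬P, infer Q.
One disjunct, 'd', is ruled out; the other must hold.

w


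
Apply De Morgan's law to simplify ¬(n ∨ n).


De Morgan: the negation of a disjunction is the conjunction of the negations.
Distribute ¬ across ∨, flipping it to ∧, and negate each literal.

(¬n) ∧ (¬n)


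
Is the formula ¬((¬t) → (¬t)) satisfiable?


Check all 2 assignments over {t}:
t | φ
-----
F | F
T | F
No assignment makes the formula true.

Unsatisfiable.


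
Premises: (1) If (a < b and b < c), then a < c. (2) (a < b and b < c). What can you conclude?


Modus ponens: from (P → Q) and P, infer Q.
P = '(a < b and b < c)' is asserted, and P → Q holds, so Q follows.

a < c.


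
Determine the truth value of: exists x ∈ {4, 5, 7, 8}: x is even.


Evaluate the predicate on each element: 4:True, 5:False, 7:False, 8:True.
Witness x = 4 satisfies the predicate.

True


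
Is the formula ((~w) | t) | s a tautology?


Build the truth table over {s, t, w}:
s | t | w | φ
-------------
False | False | False | True
True | False | False | True
False | True | False | True
True | True | False | True
False | False | True | False
True | False | True | True
False | True | True | True
True | True | True | True
Counterexample at row 5: with s=False, t=False, w=True, the formula is False.

No, it is not a tautology.


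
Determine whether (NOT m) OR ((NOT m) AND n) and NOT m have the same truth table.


Compare truth tables:
m | n | φ | ψ
-------------
F | F | T | T
T | F | F | F
F | T | T | T
T | T | F | F
The columns φ and ψ agree on every row.

Yes, they are logically equivalent.


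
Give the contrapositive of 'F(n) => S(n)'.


The contrapositive of (P → Q) is (¬Q → ¬P); it is logically equivalent to the original.
Here P = 'F(n)' and Q = 'S(n)'.

If not (S(n)), then not (F(n)).


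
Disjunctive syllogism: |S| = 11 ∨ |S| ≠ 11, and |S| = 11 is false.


Disjunctive syllogism: from (P ∨ Q) and ¬P, infer Q.
One disjunct, '|S| = 11', is ruled out; the other must hold.

|S| ≠ 11


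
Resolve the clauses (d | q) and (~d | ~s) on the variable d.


The clauses contain complementary literals d and ~d.
Resolution eliminates this pair and disjoins the remaining literals (merging duplicates).

(q | ~s)


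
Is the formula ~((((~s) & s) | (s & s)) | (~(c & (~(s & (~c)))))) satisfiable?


Search for a satisfying assignment over {c, s}.
Try c=True, s=False: the formula evaluates to True.
A satisfying assignment exists.

Satisfiable.


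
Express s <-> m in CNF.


Step 1: Rewrite s ↔ m as (s → m) ∧ (m → s).
Step 2: Rewrite each implication as a disjunction.

((NOT s) OR m) AND ((NOT m) OR s)


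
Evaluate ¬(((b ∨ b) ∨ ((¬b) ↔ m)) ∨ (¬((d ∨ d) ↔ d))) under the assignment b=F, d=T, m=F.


Substitute b=F, d=T, m=F:
b ∨ b = F ∨ F = F
¬b = T
(¬b) ↔ m = T ↔ F = F
(b ∨ b) ∨ ((¬b) ↔ m) = F ∨ F = F
d ∨ d = T ∨ T = T
(d ∨ d) ↔ d = T ↔ T = T
¬((d ∨ d) ↔ d) = F
((b ∨ b) ∨ ((¬b) ↔ m)) ∨ (¬((d ∨ d) ↔ d)) = F ∨ F = F
¬(((b ∨ b) ∨ ((¬b) ↔ m)) ∨ (¬((d ∨ d) ↔ d))) = T

T


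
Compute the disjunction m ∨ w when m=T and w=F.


Disjunction is false only when both operands are false.
Substitute: m=T, w=F.
T ∨ F evaluates to T.

T


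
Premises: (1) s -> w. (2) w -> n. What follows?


Hypothetical syllogism: from (P → Q) and (Q → R), infer (P → R).
Chain the two implications through the shared middle term 'w'.

s -> n


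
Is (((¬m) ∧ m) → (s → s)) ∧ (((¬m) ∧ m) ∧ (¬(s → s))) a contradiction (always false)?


Truth table over {m, s}:
m | s | φ
---------
F | F | F
T | F | F
F | T | F
T | T | F
Every row is false.

Yes, it is a contradiction.


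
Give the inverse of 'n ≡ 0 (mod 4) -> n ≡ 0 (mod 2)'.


The inverse of (P → Q) is (¬P → ¬Q). It is equivalent to the converse, not to the original.
Here P = 'n ≡ 0 (mod 4)' and Q = 'n ≡ 0 (mod 2)'.

If not (n ≡ 0 (mod 4)), then not (n ≡ 0 (mod 2)).


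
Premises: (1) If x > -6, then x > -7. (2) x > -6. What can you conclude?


Modus ponens: from (P → Q) and P, infer Q.
P = 'x > -6' is asserted, and P → Q holds, so Q follows.

x > -7.


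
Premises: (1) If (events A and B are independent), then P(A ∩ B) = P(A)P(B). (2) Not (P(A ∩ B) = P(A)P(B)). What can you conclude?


Modus tollens: from (P → Q) and ¬Q, infer ¬P.
Q = 'P(A ∩ B) = P(A)P(B)' is denied; since P → Q, P must also fail.

Not ((events A and B are independent)).


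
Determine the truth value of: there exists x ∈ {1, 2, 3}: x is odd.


Evaluate the predicate on each element: 1:T, 2:F, 3:T.
Witness x = 1 satisfies the predicate.

T


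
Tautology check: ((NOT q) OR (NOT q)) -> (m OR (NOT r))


Build the truth table over {m, q, r}:
m | q | r | φ
-------------
F | F | F | T
T | F | F | T
F | T | F | T
T | T | F | T
F | F | T | F
T | F | T | T
F | T | T | T
T | T | T | T
Counterexample at row 5: with m=F, q=F, r=T, the formula is F.

No, it is not a tautology.


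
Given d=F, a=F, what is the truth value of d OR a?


Disjunction is false only when both operands are false.
Substitute: d=F, a=F.
F OR F evaluates to F.

F


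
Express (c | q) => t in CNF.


Step 1: Rewrite as ¬(c ∨ q) ∨ t = (¬c ∧ ¬q) ∨ t.
Step 2: Distribute ∨ over ∧.

((~c) | t) & ((~q) | t)


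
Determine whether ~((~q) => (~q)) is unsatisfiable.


Truth table over {q}:
q | φ
-----
False | False
True | False
Every row is false.

Yes, it is a contradiction.


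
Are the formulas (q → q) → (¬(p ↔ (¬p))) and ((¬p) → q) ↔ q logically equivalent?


Compare truth tables:
p | q | φ | ψ
-------------
F | F | T | T
T | F | T | F
F | T | T | T
T | T | T | T
They differ at row 2 (p=T, q=F): φ=T but ψ=F.

No, they are not logically equivalent.


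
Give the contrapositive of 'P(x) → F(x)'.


The contrapositive of (P → Q) is (¬Q → ¬P); it is logically equivalent to the original.
Here P = 'P(x)' and Q = 'F(x)'.

If not (F(x)), then not (P(x)).


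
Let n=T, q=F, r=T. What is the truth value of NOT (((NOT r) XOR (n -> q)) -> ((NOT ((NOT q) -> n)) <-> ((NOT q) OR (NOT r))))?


Substitute n=T, q=F, r=T:
… (earlier sub-steps elided)
(NOT r) XOR (n -> q) = F XOR F = F
NOT q = T
(NOT q) -> n = T -> T = T
NOT ((NOT q) -> n) = F
NOT q = T
NOT r = F
(NOT q) OR (NOT r) = T OR F = T
(NOT ((NOT q) -> n)) <-> ((NOT q) OR (NOT r)) = F <-> T = F
((NOT r) XOR (n -> q)) -> ((NOT ((NOT q) -> n)) <-> ((NOT q) OR (NOT r))) = F -> F = T
NOT (((NOT r) XOR (n -> q)) -> ((NOT ((NOT q) -> n)) <-> ((NOT q) OR (NOT r)))) = F

F


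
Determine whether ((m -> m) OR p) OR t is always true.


Build the truth table over {m, p, t}:
m | p | t | φ
-------------
F | F | F | T
T | F | F | T
F | T | F | T
T | T | F | T
F | F | T | T
T | F | T | T
F | T | T | T
T | T | T | T
Every row evaluates to true.

Yes, it is a tautology.


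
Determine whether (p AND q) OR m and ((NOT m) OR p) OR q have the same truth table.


Compare truth tables:
m | p | q | φ | ψ
-----------------
F | F | F | F | T
T | F | F | T | F
F | T | F | F | T
T | T | F | T | T
F | F | T | F | T
T | F | T | T | T
F | T | T | T | T
T | T | T | T | T
They differ at row 1 (m=F, p=F, q=F): φ=F but ψ=T.

No, they are not logically equivalent.


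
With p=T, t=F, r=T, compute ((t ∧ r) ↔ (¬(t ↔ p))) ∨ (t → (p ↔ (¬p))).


Substitute p=T, t=F, r=T:
t ∧ r = F ∧ T = F
t ↔ p = F ↔ T = F
¬(t ↔ p) = T
(t ∧ r) ↔ (¬(t ↔ p)) = F ↔ T = F
¬p = F
p ↔ (¬p) = T ↔ F = F
t → (p ↔ (¬p)) = F → F = T
((t ∧ r) ↔ (¬(t ↔ p))) ∨ (t → (p ↔ (¬p))) = F ∨ T = T

T


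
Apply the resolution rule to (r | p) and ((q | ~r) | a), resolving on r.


The clauses contain complementary literals r and ~r.
Resolution eliminates this pair and disjoins the remaining literals (merging duplicates).

((p | a) | q)


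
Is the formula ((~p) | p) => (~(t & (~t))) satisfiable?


Search for a satisfying assignment over {p, t}.
Try p=False, t=False: the formula evaluates to True.
A satisfying assignment exists.

Satisfiable.


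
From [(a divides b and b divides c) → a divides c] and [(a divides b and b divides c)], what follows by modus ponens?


Modus ponens: from (P → Q) and P, infer Q.
P = '(a divides b and b divides c)' is asserted, and P → Q holds, so Q follows.

a divides c.


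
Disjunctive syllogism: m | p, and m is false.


Disjunctive syllogism: from (P ∨ Q) and ¬P, infer Q.
One disjunct, 'm', is ruled out; the other must hold.

p


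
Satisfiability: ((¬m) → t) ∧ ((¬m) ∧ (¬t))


Check all 4 assignments over {m, t}:
m | t | φ
---------
F | F | F
T | F | F
F | T | F
T | T | F
No assignment makes the formula true.

Unsatisfiable.


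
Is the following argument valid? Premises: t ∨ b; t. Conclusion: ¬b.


This is affirming a disjunct (fallacy). There exist truth assignments where the premises are all true but the conclusion is false.

Invalid.


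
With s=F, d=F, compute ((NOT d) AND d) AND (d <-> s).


Substitute s=F, d=F:
NOT d = T
(NOT d) AND d = T AND F = F
d <-> s = F <-> F = T
((NOT d) AND d) AND (d <-> s) = F AND T = F

F


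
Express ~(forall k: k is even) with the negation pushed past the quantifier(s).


¬(forall x: φ) = exists x: ¬φ, and ¬(exists x: φ) = forall x: ¬φ.
Apply to the universal statement.

exists k: ~(k is even)


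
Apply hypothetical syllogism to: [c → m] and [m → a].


Hypothetical syllogism: from (P → Q) and (Q → R), infer (P → R).
Chain the two implications through the shared middle term 'm'.

c → a


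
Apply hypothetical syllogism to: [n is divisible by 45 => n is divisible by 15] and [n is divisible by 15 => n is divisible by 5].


Hypothetical syllogism: from (P → Q) and (Q → R), infer (P → R).
Chain the two implications through the shared middle term 'n is divisible by 15'.

n is divisible by 45 => n is divisible by 5


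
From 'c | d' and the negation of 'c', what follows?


Disjunctive syllogism: from (P ∨ Q) and ¬P, infer Q.
One disjunct, 'c', is ruled out; the other must hold.

d


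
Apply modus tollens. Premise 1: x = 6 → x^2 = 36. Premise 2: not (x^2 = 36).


Modus tollens: from (P → Q) and ¬Q, infer ¬P.
Q = 'x^2 = 36' is denied; since P → Q, P must also fail.

Not (x = 6).


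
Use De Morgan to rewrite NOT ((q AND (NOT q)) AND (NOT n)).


De Morgan: the negation of a conjunction is the disjunction of the negations.
Distribute NOT across AND, flipping it to OR, and negate each literal.

((NOT q) OR q) OR n


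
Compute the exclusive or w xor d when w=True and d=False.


Exclusive or is true when exactly one operand is true.
Substitute: w=True, d=False.
True xor False evaluates to True.

True


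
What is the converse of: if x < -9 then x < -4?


The converse of (P → Q) is (Q → P). It is not in general equivalent to the original.
Here P = 'x < -9' and Q = 'x < -4'.

If x < -4, then x < -9.


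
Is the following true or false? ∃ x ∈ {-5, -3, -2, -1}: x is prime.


Evaluate the predicate on each element: -5:F, -3:F, -2:F, -1:F.
No element satisfies the predicate.

F


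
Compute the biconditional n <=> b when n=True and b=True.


Biconditional is true when both operands have the same truth value.
Substitute: n=True, b=True.
True <=> True evaluates to True.

True


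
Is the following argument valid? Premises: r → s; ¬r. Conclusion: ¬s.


This is denying the antecedent (fallacy). There exist truth assignments where the premises are all true but the conclusion is false.

Invalid.


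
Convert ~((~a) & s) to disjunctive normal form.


Step 1: Apply De Morgan: ¬((¬a) ∧ s) = ¬(¬a) ∨ ¬s.
Step 2: Eliminate any double negations (¬¬X = X).

a | (~s)


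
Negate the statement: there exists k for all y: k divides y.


Negation flips each quantifier (∀↔∃) and negates the inner predicate.
¬(there exists k for all y: φ) = for all k there exists y: ¬φ.

for all k there exists y: NOT(k divides y)


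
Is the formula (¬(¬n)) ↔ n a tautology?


Build the truth table over {n}:
n | φ
-----
F | T
T | T
Every row evaluates to true.

Yes, it is a tautology.


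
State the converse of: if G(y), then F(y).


The converse of (P → Q) is (Q → P). It is not in general equivalent to the original.
Here P = 'G(y)' and Q = 'F(y)'.

If F(y), then G(y).


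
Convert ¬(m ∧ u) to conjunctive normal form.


Step 1: Apply De Morgan: ¬(m ∧ u) = ¬m ∨ ¬u.

(¬m) ∨ (¬u)


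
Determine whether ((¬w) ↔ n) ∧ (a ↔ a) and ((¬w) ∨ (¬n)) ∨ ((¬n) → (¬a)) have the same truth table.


Compare truth tables:
a | n | w | φ | ψ
-----------------
F | F | F | F | T
T | F | F | F | T
F | T | F | T | T
T | T | F | T | T
F | F | T | T | T
T | F | T | T | T
F | T | T | F | T
T | T | T | F | T
They differ at row 1 (a=F, n=F, w=F): φ=F but ψ=T.

No, they are not logically equivalent.


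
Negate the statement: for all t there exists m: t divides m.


Negation flips each quantifier (∀↔∃) and negates the inner predicate.
¬(for all t there exists m: φ) = there exists t for all m: ¬φ.

there exists t for all m: NOT(t divides m)


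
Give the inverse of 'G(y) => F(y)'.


The inverse of (P → Q) is (¬P → ¬Q). It is equivalent to the converse, not to the original.
Here P = 'G(y)' and Q = 'F(y)'.

If not (G(y)), then not (F(y)).


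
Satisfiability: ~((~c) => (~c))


Check all 2 assignments over {c}:
c | φ
-----
False | False
True | False
No assignment makes the formula true.

Unsatisfiable.


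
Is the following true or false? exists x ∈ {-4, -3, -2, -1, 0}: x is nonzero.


Evaluate the predicate on each element: -4:True, -3:True, -2:True, -1:True, 0:False.
Witness x = -4 satisfies the predicate.

True


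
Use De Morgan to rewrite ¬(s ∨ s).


De Morgan: the negation of a disjunction is the conjunction of the negations.
Distribute ¬ across ∨, flipping it to ∧, and negate each literal.

(¬s) ∧ (¬s)


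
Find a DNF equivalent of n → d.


Step 1: Rewrite n → d as ¬n ∨ d.

(¬n) ∨ d


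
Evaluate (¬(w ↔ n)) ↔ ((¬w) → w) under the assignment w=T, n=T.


Substitute w=T, n=T:
w ↔ n = T ↔ T = T
¬(w ↔ n) = F
¬w = F
(¬w) → w = F → T = T
(¬(w ↔ n)) ↔ ((¬w) → w) = F ↔ T = F

F


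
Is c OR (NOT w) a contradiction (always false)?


Truth table over {c, w}:
c | w | φ
---------
F | F | T
T | F | T
F | T | F
T | T | T
Satisfying assignment at row 1: c=F, w=F gives T.

No, it is not a contradiction.


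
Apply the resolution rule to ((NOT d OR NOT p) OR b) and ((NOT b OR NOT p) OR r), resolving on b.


The clauses contain complementary literals b and NOTb.
Resolution eliminates this pair and disjoins the remaining literals (merging duplicates).

((NOT d OR NOT p) OR r)


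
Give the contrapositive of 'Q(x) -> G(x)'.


The contrapositive of (P → Q) is (¬Q → ¬P); it is logically equivalent to the original.
Here P = 'Q(x)' and Q = 'G(x)'.

If not (G(x)), then not (Q(x)).


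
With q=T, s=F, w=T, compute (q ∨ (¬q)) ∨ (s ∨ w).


Substitute q=T, s=F, w=T:
¬q = F
q ∨ (¬q) = T ∨ F = T
s ∨ w = F ∨ T = T
(q ∨ (¬q)) ∨ (s ∨ w) = T ∨ T = T

T


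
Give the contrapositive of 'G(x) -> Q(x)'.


The contrapositive of (P → Q) is (¬Q → ¬P); it is logically equivalent to the original.
Here P = 'G(x)' and Q = 'Q(x)'.

If not (Q(x)), then not (G(x)).


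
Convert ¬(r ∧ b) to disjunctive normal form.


Step 1: Apply De Morgan: ¬(r ∧ b) = ¬r ∨ ¬b.

(¬r) ∨ (¬b)


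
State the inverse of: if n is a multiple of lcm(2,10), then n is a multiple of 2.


The inverse of (P → Q) is (¬P → ¬Q). It is equivalent to the converse, not to the original.
Here P = 'n is a multiple of lcm(2,10)' and Q = 'n is a multiple of 2'.

If not (n is a multiple of lcm(2,10)), then not (n is a multiple of 2).


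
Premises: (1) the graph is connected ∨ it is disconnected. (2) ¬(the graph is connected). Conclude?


Disjunctive syllogism: from (P ∨ Q) and ¬P, infer Q.
One disjunct, 'the graph is connected', is ruled out; the other must hold.

it is disconnected


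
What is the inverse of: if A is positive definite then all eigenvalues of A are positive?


The inverse of (P → Q) is (¬P → ¬Q). It is equivalent to the converse, not to the original.
Here P = 'A is positive definite' and Q = 'all eigenvalues of A are positive'.

If not (A is positive definite), then not (all eigenvalues of A are positive).


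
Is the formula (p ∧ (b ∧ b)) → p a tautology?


Build the truth table over {b, p}:
b | p | φ
---------
F | F | T
T | F | T
F | T | T
T | T | T
Every row evaluates to true.

Yes, it is a tautology.
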